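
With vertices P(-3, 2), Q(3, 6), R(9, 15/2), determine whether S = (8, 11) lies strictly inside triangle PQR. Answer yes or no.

Barycentric coordinates of S: (-3/2, 19/6, -2/3).
The three coordinates are negative, positive, negative; a point is interior exactly when all three are positive.

no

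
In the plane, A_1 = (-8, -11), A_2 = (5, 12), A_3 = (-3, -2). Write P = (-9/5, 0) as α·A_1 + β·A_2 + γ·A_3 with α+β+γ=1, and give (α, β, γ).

(2/5, 2/5, 1/5)

Signed area of the reference triangle: [A_1A_2A_3] = ½·((-8)·(12−(-2)) + 5·(-2−(-11)) + (-3)·(-11−12)) = ½·(-112 + 45 + 69) = 1.
[PA_2A_3] = ½·((-9/5)·(12−(-2)) + 5·(-2−0) + (-3)·(0−12)) = ½·(-126/5 − 10 + 36) = 2/5, so the A_1-coordinate is (2/5)/1 = 2/5.
[A_1PA_3] = ½·((-8)·(0−(-2)) + (-9/5)·(-2−(-11)) + (-3)·(-11−0)) = ½·(-16 − 81/5 + 33) = 2/5, so the A_2-coordinate is 2/5.
[A_1A_2P] = ½·((-8)·(12−0) + 5·(0−(-11)) + (-9/5)·(-11−12)) = ½·(-96 + 55 + 207/5) = 1/5, so the A_3-coordinate is 1/5.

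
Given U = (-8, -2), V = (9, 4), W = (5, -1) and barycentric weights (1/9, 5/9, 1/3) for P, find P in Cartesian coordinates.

(52/9, 5/3)

P = (1/9)·U + (5/9)·V + (1/3)·W.
x-coordinate: (1/9)·(-8) + (5/9)·9 + (1/3)·5 = 52/9.
y-coordinate: (1/9)·(-2) + (5/9)·4 + (1/3)·(-1) = 5/3.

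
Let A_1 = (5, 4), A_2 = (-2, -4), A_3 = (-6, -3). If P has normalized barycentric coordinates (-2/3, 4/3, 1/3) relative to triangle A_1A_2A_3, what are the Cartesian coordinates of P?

P = (-2/3)·A_1 + (4/3)·A_2 + (1/3)·A_3.
x-coordinate: (-2/3)·5 + (4/3)·(-2) + (1/3)·(-6) = -8.
y-coordinate: (-2/3)·4 + (4/3)·(-4) + (1/3)·(-3) = -9.

(-8, -9)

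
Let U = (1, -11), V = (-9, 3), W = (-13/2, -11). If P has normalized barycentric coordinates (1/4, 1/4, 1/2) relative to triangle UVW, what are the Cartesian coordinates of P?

(-21/4, -15/2)

P = (1/4)·U + (1/4)·V + (1/2)·W.
x-coordinate: (1/4)·1 + (1/4)·(-9) + (1/2)·(-13/2) = -21/4.
y-coordinate: (1/4)·(-11) + (1/4)·3 + (1/2)·(-11) = -15/2.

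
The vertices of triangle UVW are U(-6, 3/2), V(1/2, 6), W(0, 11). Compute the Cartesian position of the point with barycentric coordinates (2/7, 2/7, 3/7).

P = (2/7)·U + (2/7)·V + (3/7)·W.
x-coordinate: (2/7)·(-6) + (2/7)·(1/2) + (3/7)·0 = -11/7.
y-coordinate: (2/7)·(3/2) + (2/7)·6 + (3/7)·11 = 48/7.

(-11/7, 48/7)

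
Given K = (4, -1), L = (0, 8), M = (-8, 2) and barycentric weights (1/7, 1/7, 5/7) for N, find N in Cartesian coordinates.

N = (1/7)·K + (1/7)·L + (5/7)·M.
x-coordinate: (1/7)·4 + (1/7)·0 + (5/7)·(-8) = -36/7.
y-coordinate: (1/7)·(-1) + (1/7)·8 + (5/7)·2 = 17/7.

(-36/7, 17/7)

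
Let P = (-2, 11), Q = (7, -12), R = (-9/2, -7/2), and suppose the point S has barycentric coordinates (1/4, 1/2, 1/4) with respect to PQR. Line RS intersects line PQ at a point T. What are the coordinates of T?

(4, -13/3)

Line RS meets PQ where the R-coordinate vanishes; zeroing S's R-weight and renormalizing leaves P, Q-weights 1/4 : 1/2 → (1/3, 2/3).
So T = (1/3)·P + (2/3)·Q = (4, -13/3).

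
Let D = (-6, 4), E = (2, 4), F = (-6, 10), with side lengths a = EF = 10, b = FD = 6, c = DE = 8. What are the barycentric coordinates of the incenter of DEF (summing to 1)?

(5/12, 1/4, 1/3)

The incenter has barycentric coordinates proportional to the opposite side lengths: (10 : 6 : 8).
Normalizing by 10+6+8 = 24 gives (5/12, 1/4, 1/3).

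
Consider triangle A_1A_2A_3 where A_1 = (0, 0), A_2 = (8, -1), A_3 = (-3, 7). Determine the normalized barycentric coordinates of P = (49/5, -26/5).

Signed area of the reference triangle: [A_1A_2A_3] = ½·(0·(-1−7) + 8·(7−0) + (-3)·(0−(-1))) = ½·(0 + 56 − 3) = 53/2.
[PA_2A_3] = ½·((49/5)·(-1−7) + 8·(7−(-26/5)) + (-3)·(-26/5−(-1))) = ½·(-392/5 + 488/5 + 63/5) = 159/10, so the A_1-coordinate is (159/10)/(53/2) = 3/5.
[A_1PA_3] = ½·(0·(-26/5−7) + (49/5)·(7−0) + (-3)·(0−(-26/5))) = ½·(0 + 343/5 − 78/5) = 53/2, so the A_2-coordinate is 1.
[A_1A_2P] = ½·(0·(-1−(-26/5)) + 8·(-26/5−0) + (49/5)·(0−(-1))) = ½·(0 − 208/5 + 49/5) = -159/10, so the A_3-coordinate is -3/5.

(3/5, 1, -3/5)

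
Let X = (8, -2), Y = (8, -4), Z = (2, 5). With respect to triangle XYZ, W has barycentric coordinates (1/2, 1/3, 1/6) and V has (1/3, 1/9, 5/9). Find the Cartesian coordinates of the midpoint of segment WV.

(35/6, 1/12)

Barycentric coordinates of the midpoint are the average: (5/12, 2/9, 13/36).
Converting: (5/12)·X + (2/9)·Y + (13/36)·Z = (35/6, 1/12).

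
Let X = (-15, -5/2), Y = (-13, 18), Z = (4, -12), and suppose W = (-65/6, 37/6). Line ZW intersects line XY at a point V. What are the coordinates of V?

Barycentric coordinates of W with respect to XYZ: (1/3, 1/2, 1/6).
On side XY the Z-coordinate is zero; dropping W's Z-weight 1/6 and renormalizing the remaining 1/3 : 1/2 gives weights 2/5, 3/5 on X, Y.
V = (2/5)·(-15, -5/2) + (3/5)·(-13, 18) = (-69/5, 49/5).

(-69/5, 49/5)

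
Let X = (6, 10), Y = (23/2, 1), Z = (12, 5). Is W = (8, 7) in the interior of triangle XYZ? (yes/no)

Barycentric coordinates of W: (34/53, 16/53, 3/53).
The three coordinates are positive, positive, positive; a point is interior exactly when all three are positive.

yes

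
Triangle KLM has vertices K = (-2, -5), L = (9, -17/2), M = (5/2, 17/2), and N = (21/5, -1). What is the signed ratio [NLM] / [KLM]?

[KLM] = ½·((-2)·(-17/2−(17/2)) + 9·(17/2−(-5)) + (5/2)·(-5−(-17/2))) = ½·(34 + 243/2 + 35/4) = 657/8.
[NLM] = ½·((21/5)·(-17/2−(17/2)) + 9·(17/2−(-1)) + (5/2)·(-1−(-17/2))) = ½·(-357/5 + 171/2 + 75/4) = 657/40, so the ratio is (657/40)/(657/8) = 1/5.

1/5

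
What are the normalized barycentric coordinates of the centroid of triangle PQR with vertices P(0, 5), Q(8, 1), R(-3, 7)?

The centroid is the average of the vertices, so each weight is 1/3.

(1/3, 1/3, 1/3)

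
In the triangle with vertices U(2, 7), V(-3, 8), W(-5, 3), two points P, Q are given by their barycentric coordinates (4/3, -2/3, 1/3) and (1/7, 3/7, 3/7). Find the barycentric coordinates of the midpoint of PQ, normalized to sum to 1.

(31/42, -5/42, 8/21)

Since both coordinate triples sum to 1, the midpoint's barycentrics are the componentwise average.
(4/3+1/7)/2 = 31/42; similarly -5/42 and 8/21.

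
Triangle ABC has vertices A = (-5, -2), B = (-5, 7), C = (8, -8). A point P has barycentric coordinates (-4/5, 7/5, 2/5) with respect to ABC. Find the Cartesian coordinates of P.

(1/5, 41/5)

P = (-4/5)·A + (7/5)·B + (2/5)·C.
x-coordinate: (-4/5)·(-5) + (7/5)·(-5) + (2/5)·8 = 1/5.
y-coordinate: (-4/5)·(-2) + (7/5)·7 + (2/5)·(-8) = 41/5.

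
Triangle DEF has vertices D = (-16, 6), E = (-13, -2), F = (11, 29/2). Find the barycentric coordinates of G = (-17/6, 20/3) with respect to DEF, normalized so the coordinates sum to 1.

Signed area of the reference triangle: [DEF] = ½·((-16)·(-2−(29/2)) + (-13)·(29/2−6) + 11·(6−(-2))) = ½·(264 − 221/2 + 88) = 483/4.
[GEF] = ½·((-17/6)·(-2−(29/2)) + (-13)·(29/2−(20/3)) + 11·(20/3−(-2))) = ½·(187/4 − 611/6 + 286/3) = 161/8, so the D-coordinate is (161/8)/(483/4) = 1/6.
[DGF] = ½·((-16)·(20/3−(29/2)) + (-17/6)·(29/2−6) + 11·(6−(20/3))) = ½·(376/3 − 289/12 − 22/3) = 1127/24, so the E-coordinate is 7/18.
[DEG] = ½·((-16)·(-2−(20/3)) + (-13)·(20/3−6) + (-17/6)·(6−(-2))) = ½·(416/3 − 26/3 − 68/3) = 161/3, so the F-coordinate is 4/9.

(1/6, 7/18, 4/9)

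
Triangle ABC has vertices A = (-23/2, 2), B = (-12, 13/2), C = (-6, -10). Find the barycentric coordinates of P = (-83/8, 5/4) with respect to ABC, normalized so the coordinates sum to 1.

Signed area of the reference triangle: [ABC] = ½·((-23/2)·(13/2−(-10)) + (-12)·(-10−2) + (-6)·(2−(13/2))) = ½·(-759/4 + 144 + 27) = -75/8.
[PBC] = ½·((-83/8)·(13/2−(-10)) + (-12)·(-10−(5/4)) + (-6)·(5/4−(13/2))) = ½·(-2739/16 + 135 + 63/2) = -75/32, so the A-coordinate is (-75/32)/(-75/8) = 1/4.
[APC] = ½·((-23/2)·(5/4−(-10)) + (-83/8)·(-10−2) + (-6)·(2−(5/4))) = ½·(-1035/8 + 249/2 − 9/2) = -75/16, so the B-coordinate is 1/2.
[ABP] = ½·((-23/2)·(13/2−(5/4)) + (-12)·(5/4−2) + (-83/8)·(2−(13/2))) = ½·(-483/8 + 9 + 747/16) = -75/32, so the C-coordinate is 1/4.

(1/4, 1/2, 1/4)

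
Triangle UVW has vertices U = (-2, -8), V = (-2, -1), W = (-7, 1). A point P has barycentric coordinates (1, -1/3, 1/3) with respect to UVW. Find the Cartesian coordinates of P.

(-11/3, -22/3)

P = 1·U + (-1/3)·V + (1/3)·W.
x-coordinate: 1·(-2) + (-1/3)·(-2) + (1/3)·(-7) = -11/3.
y-coordinate: 1·(-8) + (-1/3)·(-1) + (1/3)·1 = -22/3.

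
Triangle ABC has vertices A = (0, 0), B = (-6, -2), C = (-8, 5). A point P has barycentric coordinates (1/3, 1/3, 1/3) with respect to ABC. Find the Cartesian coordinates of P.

P = (1/3)·A + (1/3)·B + (1/3)·C.
x-coordinate: (1/3)·0 + (1/3)·(-6) + (1/3)·(-8) = -14/3.
y-coordinate: (1/3)·0 + (1/3)·(-2) + (1/3)·5 = 1.

(-14/3, 1)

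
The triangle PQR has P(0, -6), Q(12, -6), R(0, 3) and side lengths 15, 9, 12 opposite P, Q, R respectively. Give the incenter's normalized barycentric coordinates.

(5/12, 1/4, 1/3)

The incenter has barycentric coordinates proportional to the opposite side lengths: (15 : 9 : 12).
Normalizing by 15+9+12 = 36 gives (5/12, 1/4, 1/3).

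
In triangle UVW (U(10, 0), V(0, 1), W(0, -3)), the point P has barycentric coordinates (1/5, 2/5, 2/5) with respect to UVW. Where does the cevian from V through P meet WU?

(10/3, -2)

Line VP meets WU where the V-coordinate vanishes; zeroing P's V-weight and renormalizing leaves W, U-weights 2/5 : 1/5 → (2/3, 1/3).
So Q = (2/3)·W + (1/3)·U = (10/3, -2).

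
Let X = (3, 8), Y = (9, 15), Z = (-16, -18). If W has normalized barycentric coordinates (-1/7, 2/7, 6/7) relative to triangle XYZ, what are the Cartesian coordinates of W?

W = (-1/7)·X + (2/7)·Y + (6/7)·Z.
x-coordinate: (-1/7)·3 + (2/7)·9 + (6/7)·(-16) = -81/7.
y-coordinate: (-1/7)·8 + (2/7)·15 + (6/7)·(-18) = -86/7.

(-81/7, -86/7)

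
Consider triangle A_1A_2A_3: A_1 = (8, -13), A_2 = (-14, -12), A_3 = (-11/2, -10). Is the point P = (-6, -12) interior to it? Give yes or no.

Barycentric coordinates of P: (32/105, 19/35, 16/105).
The three coordinates are positive, positive, positive; a point is interior exactly when all three are positive.

yes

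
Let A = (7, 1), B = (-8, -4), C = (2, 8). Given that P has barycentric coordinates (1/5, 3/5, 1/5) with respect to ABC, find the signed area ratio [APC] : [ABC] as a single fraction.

The signed ratio [APC]/[ABC] equals the barycentric coordinate of P at vertex B, which is 3/5.

3/5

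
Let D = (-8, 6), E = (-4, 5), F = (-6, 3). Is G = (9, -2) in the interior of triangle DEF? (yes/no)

Barycentric coordinates of G: (-4, 7/2, 3/2).
The three coordinates are negative, positive, positive; a point is interior exactly when all three are positive.

no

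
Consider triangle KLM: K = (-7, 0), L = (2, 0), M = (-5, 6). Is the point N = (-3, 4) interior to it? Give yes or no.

Barycentric coordinates of N: (1/27, 8/27, 2/3).
The three coordinates are positive, positive, positive; a point is interior exactly when all three are positive.

yes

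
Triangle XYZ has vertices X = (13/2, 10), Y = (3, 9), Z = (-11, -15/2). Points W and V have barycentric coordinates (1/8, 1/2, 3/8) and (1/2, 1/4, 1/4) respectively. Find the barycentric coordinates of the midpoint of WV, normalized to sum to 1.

Since both coordinate triples sum to 1, the midpoint's barycentrics are the componentwise average.
(1/8+1/2)/2 = 5/16; similarly 3/8 and 5/16.

(5/16, 3/8, 5/16)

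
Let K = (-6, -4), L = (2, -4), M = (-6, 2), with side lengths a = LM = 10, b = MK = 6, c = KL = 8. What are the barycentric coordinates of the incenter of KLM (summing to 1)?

(5/12, 1/4, 1/3)

The incenter has barycentric coordinates proportional to the opposite side lengths: (10 : 6 : 8).
Normalizing by 10+6+8 = 24 gives (5/12, 1/4, 1/3).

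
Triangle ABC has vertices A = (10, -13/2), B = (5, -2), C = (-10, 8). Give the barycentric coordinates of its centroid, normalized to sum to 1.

The centroid is the average of the vertices, so each weight is 1/3.

(1/3, 1/3, 1/3)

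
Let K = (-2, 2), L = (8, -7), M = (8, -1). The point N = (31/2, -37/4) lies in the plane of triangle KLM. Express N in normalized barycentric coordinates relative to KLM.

Signed area of the reference triangle: [KLM] = ½·((-2)·(-7−(-1)) + 8·(-1−2) + 8·(2−(-7))) = ½·(12 − 24 + 72) = 30.
[NLM] = ½·((31/2)·(-7−(-1)) + 8·(-1−(-37/4)) + 8·(-37/4−(-7))) = ½·(-93 + 66 − 18) = -45/2, so the K-coordinate is (-45/2)/30 = -3/4.
[KNM] = ½·((-2)·(-37/4−(-1)) + (31/2)·(-1−2) + 8·(2−(-37/4))) = ½·(33/2 − 93/2 + 90) = 30, so the L-coordinate is 1.
[KLN] = ½·((-2)·(-7−(-37/4)) + 8·(-37/4−2) + (31/2)·(2−(-7))) = ½·(-9/2 − 90 + 279/2) = 45/2, so the M-coordinate is 3/4.

(-3/4, 1, 3/4)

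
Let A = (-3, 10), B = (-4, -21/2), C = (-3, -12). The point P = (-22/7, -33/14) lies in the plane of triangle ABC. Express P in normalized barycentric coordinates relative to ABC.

Signed area of the reference triangle: [ABC] = ½·((-3)·(-21/2−(-12)) + (-4)·(-12−10) + (-3)·(10−(-21/2))) = ½·(-9/2 + 88 − 123/2) = 11.
[PBC] = ½·((-22/7)·(-21/2−(-12)) + (-4)·(-12−(-33/14)) + (-3)·(-33/14−(-21/2))) = ½·(-33/7 + 270/7 − 171/7) = 33/7, so the A-coordinate is (33/7)/11 = 3/7.
[APC] = ½·((-3)·(-33/14−(-12)) + (-22/7)·(-12−10) + (-3)·(10−(-33/14))) = ½·(-405/14 + 484/7 − 519/14) = 11/7, so the B-coordinate is 1/7.
[ABP] = ½·((-3)·(-21/2−(-33/14)) + (-4)·(-33/14−10) + (-22/7)·(10−(-21/2))) = ½·(171/7 + 346/7 − 451/7) = 33/7, so the C-coordinate is 3/7.

(3/7, 1/7, 3/7)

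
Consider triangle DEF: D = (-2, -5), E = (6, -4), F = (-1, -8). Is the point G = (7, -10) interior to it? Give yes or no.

Barycentric coordinates of G: (-46/25, 22/25, 49/25).
The three coordinates are negative, positive, positive; a point is interior exactly when all three are positive.

no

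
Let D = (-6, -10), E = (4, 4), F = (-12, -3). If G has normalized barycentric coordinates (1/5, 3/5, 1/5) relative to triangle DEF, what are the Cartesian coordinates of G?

G = (1/5)·D + (3/5)·E + (1/5)·F.
x-coordinate: (1/5)·(-6) + (3/5)·4 + (1/5)·(-12) = -6/5.
y-coordinate: (1/5)·(-10) + (3/5)·4 + (1/5)·(-3) = -1/5.

(-6/5, -1/5)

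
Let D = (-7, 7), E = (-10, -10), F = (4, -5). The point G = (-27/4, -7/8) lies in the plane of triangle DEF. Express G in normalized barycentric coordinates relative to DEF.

(1/2, 3/8, 1/8)

Signed area of the reference triangle: [DEF] = ½·((-7)·(-10−(-5)) + (-10)·(-5−7) + 4·(7−(-10))) = ½·(35 + 120 + 68) = 223/2.
[GEF] = ½·((-27/4)·(-10−(-5)) + (-10)·(-5−(-7/8)) + 4·(-7/8−(-10))) = ½·(135/4 + 165/4 + 73/2) = 223/4, so the D-coordinate is (223/4)/(223/2) = 1/2.
[DGF] = ½·((-7)·(-7/8−(-5)) + (-27/4)·(-5−7) + 4·(7−(-7/8))) = ½·(-231/8 + 81 + 63/2) = 669/16, so the E-coordinate is 3/8.
[DEG] = ½·((-7)·(-10−(-7/8)) + (-10)·(-7/8−7) + (-27/4)·(7−(-10))) = ½·(511/8 + 315/4 − 459/4) = 223/16, so the F-coordinate is 1/8.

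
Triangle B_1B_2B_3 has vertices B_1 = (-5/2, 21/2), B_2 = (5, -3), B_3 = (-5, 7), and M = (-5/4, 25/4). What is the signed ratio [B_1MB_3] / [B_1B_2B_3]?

[B_1B_2B_3] = ½·((-5/2)·(-3−7) + 5·(7−(21/2)) + (-5)·(21/2−(-3))) = ½·(25 − 35/2 − 135/2) = -30.
[B_1MB_3] = ½·((-5/2)·(25/4−7) + (-5/4)·(7−(21/2)) + (-5)·(21/2−(25/4))) = ½·(15/8 + 35/8 − 85/4) = -15/2, so the ratio is (-15/2)/(-30) = 1/4.

1/4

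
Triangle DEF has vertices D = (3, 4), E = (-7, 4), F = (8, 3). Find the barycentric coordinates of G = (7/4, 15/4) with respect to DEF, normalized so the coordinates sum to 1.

Signed area of the reference triangle: [DEF] = ½·(3·(4−3) + (-7)·(3−4) + 8·(4−4)) = ½·(3 + 7 + 0) = 5.
[GEF] = ½·((7/4)·(4−3) + (-7)·(3−(15/4)) + 8·(15/4−4)) = ½·(7/4 + 21/4 − 2) = 5/2, so the D-coordinate is (5/2)/5 = 1/2.
[DGF] = ½·(3·(15/4−3) + (7/4)·(3−4) + 8·(4−(15/4))) = ½·(9/4 − 7/4 + 2) = 5/4, so the E-coordinate is 1/4.
[DEG] = ½·(3·(4−(15/4)) + (-7)·(15/4−4) + (7/4)·(4−4)) = ½·(3/4 + 7/4 + 0) = 5/4, so the F-coordinate is 1/4.

(1/2, 1/4, 1/4)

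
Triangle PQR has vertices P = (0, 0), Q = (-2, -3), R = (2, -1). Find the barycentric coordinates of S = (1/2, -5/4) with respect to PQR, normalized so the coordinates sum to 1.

(1/4, 1/4, 1/2)

Signed area of the reference triangle: [PQR] = ½·(0·(-3−(-1)) + (-2)·(-1−0) + 2·(0−(-3))) = ½·(0 + 2 + 6) = 4.
[SQR] = ½·((1/2)·(-3−(-1)) + (-2)·(-1−(-5/4)) + 2·(-5/4−(-3))) = ½·(-1 − 1/2 + 7/2) = 1, so the P-coordinate is 1/4 = 1/4.
[PSR] = ½·(0·(-5/4−(-1)) + (1/2)·(-1−0) + 2·(0−(-5/4))) = ½·(0 − 1/2 + 5/2) = 1, so the Q-coordinate is 1/4.
[PQS] = ½·(0·(-3−(-5/4)) + (-2)·(-5/4−0) + (1/2)·(0−(-3))) = ½·(0 + 5/2 + 3/2) = 2, so the R-coordinate is 1/2.
Check: 1/4 + 1/4 + 1/2 = 1.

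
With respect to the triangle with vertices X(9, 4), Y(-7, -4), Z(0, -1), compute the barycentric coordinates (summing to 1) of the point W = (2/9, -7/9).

Signed area of the reference triangle: [XYZ] = ½·(9·(-4−(-1)) + (-7)·(-1−4) + 0·(4−(-4))) = ½·(-27 + 35 + 0) = 4.
[WYZ] = ½·((2/9)·(-4−(-1)) + (-7)·(-1−(-7/9)) + 0·(-7/9−(-4))) = ½·(-2/3 + 14/9 + 0) = 4/9, so the X-coordinate is (4/9)/4 = 1/9.
[XWZ] = ½·(9·(-7/9−(-1)) + (2/9)·(-1−4) + 0·(4−(-7/9))) = ½·(2 − 10/9 + 0) = 4/9, so the Y-coordinate is 1/9.
[XYW] = ½·(9·(-4−(-7/9)) + (-7)·(-7/9−4) + (2/9)·(4−(-4))) = ½·(-29 + 301/9 + 16/9) = 28/9, so the Z-coordinate is 7/9.

(1/9, 1/9, 7/9)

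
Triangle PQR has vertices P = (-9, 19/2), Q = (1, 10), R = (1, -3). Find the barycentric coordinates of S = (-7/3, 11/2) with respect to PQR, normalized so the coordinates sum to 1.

(1/3, 1/3, 1/3)

Signed area of the reference triangle: [PQR] = ½·((-9)·(10−(-3)) + 1·(-3−(19/2)) + 1·(19/2−10)) = ½·(-117 − 25/2 − 1/2) = -65.
[SQR] = ½·((-7/3)·(10−(-3)) + 1·(-3−(11/2)) + 1·(11/2−10)) = ½·(-91/3 − 17/2 − 9/2) = -65/3, so the P-coordinate is (-65/3)/(-65) = 1/3.
[PSR] = ½·((-9)·(11/2−(-3)) + (-7/3)·(-3−(19/2)) + 1·(19/2−(11/2))) = ½·(-153/2 + 175/6 + 4) = -65/3, so the Q-coordinate is 1/3.
[PQS] = ½·((-9)·(10−(11/2)) + 1·(11/2−(19/2)) + (-7/3)·(19/2−10)) = ½·(-81/2 − 4 + 7/6) = -65/3, so the R-coordinate is 1/3.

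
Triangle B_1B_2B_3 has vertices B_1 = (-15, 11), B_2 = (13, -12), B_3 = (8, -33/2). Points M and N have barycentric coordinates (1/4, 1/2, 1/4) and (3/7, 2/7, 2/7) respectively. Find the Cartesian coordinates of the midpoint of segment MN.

Barycentric coordinates of the midpoint are the average: (19/56, 11/28, 15/56).
Converting: (19/56)·B_1 + (11/28)·B_2 + (15/56)·B_3 = (121/56, -605/112).

(121/56, -605/112)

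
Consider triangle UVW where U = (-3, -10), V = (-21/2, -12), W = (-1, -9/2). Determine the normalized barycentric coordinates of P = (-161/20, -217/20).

Signed area of the reference triangle: [UVW] = ½·((-3)·(-12−(-9/2)) + (-21/2)·(-9/2−(-10)) + (-1)·(-10−(-12))) = ½·(45/2 − 231/4 − 2) = -149/8.
[PVW] = ½·((-161/20)·(-12−(-9/2)) + (-21/2)·(-9/2−(-217/20)) + (-1)·(-217/20−(-12))) = ½·(483/8 − 2667/40 − 23/20) = -149/40, so the U-coordinate is (-149/40)/(-149/8) = 1/5.
[UPW] = ½·((-3)·(-217/20−(-9/2)) + (-161/20)·(-9/2−(-10)) + (-1)·(-10−(-217/20))) = ½·(381/20 − 1771/40 − 17/20) = -1043/80, so the V-coordinate is 7/10.
[UVP] = ½·((-3)·(-12−(-217/20)) + (-21/2)·(-217/20−(-10)) + (-161/20)·(-10−(-12))) = ½·(69/20 + 357/40 − 161/10) = -149/80, so the W-coordinate is 1/10.

(1/5, 7/10, 1/10)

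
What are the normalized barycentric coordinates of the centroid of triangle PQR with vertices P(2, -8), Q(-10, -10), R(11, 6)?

The centroid is the average of the vertices, so each weight is 1/3.

(1/3, 1/3, 1/3)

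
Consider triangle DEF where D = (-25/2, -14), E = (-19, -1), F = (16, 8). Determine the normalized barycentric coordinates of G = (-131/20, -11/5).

(3/10, 2/5, 3/10)

Signed area of the reference triangle: [DEF] = ½·((-25/2)·(-1−8) + (-19)·(8−(-14)) + 16·(-14−(-1))) = ½·(225/2 − 418 − 208) = -1027/4.
[GEF] = ½·((-131/20)·(-1−8) + (-19)·(8−(-11/5)) + 16·(-11/5−(-1))) = ½·(1179/20 − 969/5 − 96/5) = -3081/40, so the D-coordinate is (-3081/40)/(-1027/4) = 3/10.
[DGF] = ½·((-25/2)·(-11/5−8) + (-131/20)·(8−(-14)) + 16·(-14−(-11/5))) = ½·(255/2 − 1441/10 − 944/5) = -1027/10, so the E-coordinate is 2/5.
[DEG] = ½·((-25/2)·(-1−(-11/5)) + (-19)·(-11/5−(-14)) + (-131/20)·(-14−(-1))) = ½·(-15 − 1121/5 + 1703/20) = -3081/40, so the F-coordinate is 3/10.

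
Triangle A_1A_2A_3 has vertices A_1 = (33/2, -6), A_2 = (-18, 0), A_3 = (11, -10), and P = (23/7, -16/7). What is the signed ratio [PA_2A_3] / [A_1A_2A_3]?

[A_1A_2A_3] = ½·((33/2)·(0−(-10)) + (-18)·(-10−(-6)) + 11·(-6−0)) = ½·(165 + 72 − 66) = 171/2.
[PA_2A_3] = ½·((23/7)·(0−(-10)) + (-18)·(-10−(-16/7)) + 11·(-16/7−0)) = ½·(230/7 + 972/7 − 176/7) = 513/7, so the ratio is (513/7)/(171/2) = 6/7.

6/7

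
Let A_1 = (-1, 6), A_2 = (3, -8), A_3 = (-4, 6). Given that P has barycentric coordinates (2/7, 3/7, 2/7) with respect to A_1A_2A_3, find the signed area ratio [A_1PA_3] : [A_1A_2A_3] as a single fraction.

The signed ratio [A_1PA_3]/[A_1A_2A_3] equals the barycentric coordinate of P at vertex A_2, which is 3/7.

3/7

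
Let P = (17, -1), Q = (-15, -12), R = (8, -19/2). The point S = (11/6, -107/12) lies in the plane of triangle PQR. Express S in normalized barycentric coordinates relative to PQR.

(1/6, 1/3, 1/2)

Signed area of the reference triangle: [PQR] = ½·(17·(-12−(-19/2)) + (-15)·(-19/2−(-1)) + 8·(-1−(-12))) = ½·(-85/2 + 255/2 + 88) = 173/2.
[SQR] = ½·((11/6)·(-12−(-19/2)) + (-15)·(-19/2−(-107/12)) + 8·(-107/12−(-12))) = ½·(-55/12 + 35/4 + 74/3) = 173/12, so the P-coordinate is (173/12)/(173/2) = 1/6.
[PSR] = ½·(17·(-107/12−(-19/2)) + (11/6)·(-19/2−(-1)) + 8·(-1−(-107/12))) = ½·(119/12 − 187/12 + 190/3) = 173/6, so the Q-coordinate is 1/3.
[PQS] = ½·(17·(-12−(-107/12)) + (-15)·(-107/12−(-1)) + (11/6)·(-1−(-12))) = ½·(-629/12 + 475/4 + 121/6) = 173/4, so the R-coordinate is 1/2.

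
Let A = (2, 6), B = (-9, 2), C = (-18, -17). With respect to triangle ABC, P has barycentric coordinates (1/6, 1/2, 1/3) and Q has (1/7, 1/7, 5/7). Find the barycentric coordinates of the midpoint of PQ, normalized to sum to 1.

(13/84, 9/28, 11/21)

Since both coordinate triples sum to 1, the midpoint's barycentrics are the componentwise average.
(1/6+1/7)/2 = 13/84; similarly 9/28 and 11/21.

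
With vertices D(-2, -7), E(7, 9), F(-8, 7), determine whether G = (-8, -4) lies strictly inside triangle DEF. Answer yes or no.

no

Barycentric coordinates of G: (55/74, -11/37, 41/74).
The three coordinates are positive, negative, positive; a point is interior exactly when all three are positive.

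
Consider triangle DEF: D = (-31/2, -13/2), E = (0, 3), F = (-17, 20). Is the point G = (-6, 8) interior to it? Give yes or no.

Barycentric coordinates of G: (1/25, 547/850, 269/850).
The three coordinates are positive, positive, positive; a point is interior exactly when all three are positive.

yes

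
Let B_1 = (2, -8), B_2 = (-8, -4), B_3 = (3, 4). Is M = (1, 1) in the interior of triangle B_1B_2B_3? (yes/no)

Barycentric coordinates of M: (17/124, 21/124, 43/62).
The three coordinates are positive, positive, positive; a point is interior exactly when all three are positive.

yes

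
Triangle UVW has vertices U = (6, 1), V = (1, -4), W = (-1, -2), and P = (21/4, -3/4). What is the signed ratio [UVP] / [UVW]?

-1/4

[UVW] = ½·(6·(-4−(-2)) + 1·(-2−1) + (-1)·(1−(-4))) = ½·(-12 − 3 − 5) = -10.
[UVP] = ½·(6·(-4−(-3/4)) + 1·(-3/4−1) + (21/4)·(1−(-4))) = ½·(-39/2 − 7/4 + 105/4) = 5/2, so the ratio is (5/2)/(-10) = -1/4.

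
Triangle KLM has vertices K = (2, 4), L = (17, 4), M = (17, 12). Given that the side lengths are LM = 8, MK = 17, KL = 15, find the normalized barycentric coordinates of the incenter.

The incenter has barycentric coordinates proportional to the opposite side lengths: (8 : 17 : 15).
Normalizing by 8+17+15 = 40 gives (1/5, 17/40, 3/8).

(1/5, 17/40, 3/8)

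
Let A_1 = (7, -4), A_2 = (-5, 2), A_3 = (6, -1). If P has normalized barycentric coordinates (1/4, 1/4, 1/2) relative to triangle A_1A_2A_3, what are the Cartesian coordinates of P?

P = (1/4)·A_1 + (1/4)·A_2 + (1/2)·A_3.
x-coordinate: (1/4)·7 + (1/4)·(-5) + (1/2)·6 = 7/2.
y-coordinate: (1/4)·(-4) + (1/4)·2 + (1/2)·(-1) = -1.

(7/2, -1)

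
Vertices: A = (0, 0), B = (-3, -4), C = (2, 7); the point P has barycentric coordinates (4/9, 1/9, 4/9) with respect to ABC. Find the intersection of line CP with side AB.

Line CP meets AB where the C-coordinate vanishes; zeroing P's C-weight and renormalizing leaves A, B-weights 4/9 : 1/9 → (4/5, 1/5).
So Q = (4/5)·A + (1/5)·B = (-3/5, -4/5).

(-3/5, -4/5)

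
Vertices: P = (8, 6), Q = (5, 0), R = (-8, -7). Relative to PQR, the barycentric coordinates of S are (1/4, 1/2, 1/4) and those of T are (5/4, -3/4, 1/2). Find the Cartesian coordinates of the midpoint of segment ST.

Barycentric coordinates of the midpoint are the average: (3/4, -1/8, 3/8).
Converting: (3/4)·P + (-1/8)·Q + (3/8)·R = (19/8, 15/8).

(19/8, 15/8)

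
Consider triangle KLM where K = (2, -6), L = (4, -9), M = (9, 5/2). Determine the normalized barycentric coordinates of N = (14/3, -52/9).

(2/9, 5/9, 2/9)

Signed area of the reference triangle: [KLM] = ½·(2·(-9−(5/2)) + 4·(5/2−(-6)) + 9·(-6−(-9))) = ½·(-23 + 34 + 27) = 19.
[NLM] = ½·((14/3)·(-9−(5/2)) + 4·(5/2−(-52/9)) + 9·(-52/9−(-9))) = ½·(-161/3 + 298/9 + 29) = 38/9, so the K-coordinate is (38/9)/19 = 2/9.
[KNM] = ½·(2·(-52/9−(5/2)) + (14/3)·(5/2−(-6)) + 9·(-6−(-52/9))) = ½·(-149/9 + 119/3 − 2) = 95/9, so the L-coordinate is 5/9.
[KLN] = ½·(2·(-9−(-52/9)) + 4·(-52/9−(-6)) + (14/3)·(-6−(-9))) = ½·(-58/9 + 8/9 + 14) = 38/9, so the M-coordinate is 2/9.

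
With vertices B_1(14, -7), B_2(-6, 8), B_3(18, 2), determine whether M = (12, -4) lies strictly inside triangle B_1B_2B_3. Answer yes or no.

Barycentric coordinates of M: (3/4, 1/8, 1/8).
The three coordinates are positive, positive, positive; a point is interior exactly when all three are positive.

yes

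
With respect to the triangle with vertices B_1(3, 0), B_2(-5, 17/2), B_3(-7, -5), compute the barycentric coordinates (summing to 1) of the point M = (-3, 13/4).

Signed area of the reference triangle: [B_1B_2B_3] = ½·(3·(17/2−(-5)) + (-5)·(-5−0) + (-7)·(0−(17/2))) = ½·(81/2 + 25 + 119/2) = 125/2.
[MB_2B_3] = ½·((-3)·(17/2−(-5)) + (-5)·(-5−(13/4)) + (-7)·(13/4−(17/2))) = ½·(-81/2 + 165/4 + 147/4) = 75/4, so the B_1-coordinate is (75/4)/(125/2) = 3/10.
[B_1MB_3] = ½·(3·(13/4−(-5)) + (-3)·(-5−0) + (-7)·(0−(13/4))) = ½·(99/4 + 15 + 91/4) = 125/4, so the B_2-coordinate is 1/2.
[B_1B_2M] = ½·(3·(17/2−(13/4)) + (-5)·(13/4−0) + (-3)·(0−(17/2))) = ½·(63/4 − 65/4 + 51/2) = 25/2, so the B_3-coordinate is 1/5.
Check: 3/10 + 1/2 + 1/5 = 1.

(3/10, 1/2, 1/5)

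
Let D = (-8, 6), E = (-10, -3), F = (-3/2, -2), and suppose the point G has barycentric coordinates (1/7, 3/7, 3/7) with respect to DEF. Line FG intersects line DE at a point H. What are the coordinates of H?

Line FG meets DE where the F-coordinate vanishes; zeroing G's F-weight and renormalizing leaves D, E-weights 1/7 : 3/7 → (1/4, 3/4).
So H = (1/4)·D + (3/4)·E = (-19/2, -3/4).

(-19/2, -3/4)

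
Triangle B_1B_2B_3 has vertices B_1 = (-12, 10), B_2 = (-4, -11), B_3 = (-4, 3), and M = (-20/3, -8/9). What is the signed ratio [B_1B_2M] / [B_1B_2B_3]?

2/9

[B_1B_2B_3] = ½·((-12)·(-11−3) + (-4)·(3−10) + (-4)·(10−(-11))) = ½·(168 + 28 − 84) = 56.
[B_1B_2M] = ½·((-12)·(-11−(-8/9)) + (-4)·(-8/9−10) + (-20/3)·(10−(-11))) = ½·(364/3 + 392/9 − 140) = 112/9, so the ratio is (112/9)/56 = 2/9.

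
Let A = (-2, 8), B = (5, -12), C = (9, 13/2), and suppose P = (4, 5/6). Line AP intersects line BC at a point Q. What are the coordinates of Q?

(7, -11/4)

Barycentric coordinates of P with respect to ABC: (1/3, 1/3, 1/3).
On side BC the A-coordinate is zero; dropping P's A-weight 1/3 and renormalizing the remaining 1/3 : 1/3 gives weights 1/2, 1/2 on B, C.
Q = (1/2)·(5, -12) + (1/2)·(9, 13/2) = (7, -11/4).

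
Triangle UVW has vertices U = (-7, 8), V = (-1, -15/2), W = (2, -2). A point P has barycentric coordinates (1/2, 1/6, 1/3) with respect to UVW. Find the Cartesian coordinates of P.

(-3, 25/12)

P = (1/2)·U + (1/6)·V + (1/3)·W.
x-coordinate: (1/2)·(-7) + (1/6)·(-1) + (1/3)·2 = -3.
y-coordinate: (1/2)·8 + (1/6)·(-15/2) + (1/3)·(-2) = 25/12.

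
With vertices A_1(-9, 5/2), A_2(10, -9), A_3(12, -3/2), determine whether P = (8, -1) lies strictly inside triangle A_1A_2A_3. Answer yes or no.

yes

Barycentric coordinates of P: (62/331, 11/331, 258/331).
The three coordinates are positive, positive, positive; a point is interior exactly when all three are positive.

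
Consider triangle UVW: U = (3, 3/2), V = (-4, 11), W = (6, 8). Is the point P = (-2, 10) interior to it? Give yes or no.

Barycentric coordinates of P: (2/37, 29/37, 6/37).
The three coordinates are positive, positive, positive; a point is interior exactly when all three are positive.

yes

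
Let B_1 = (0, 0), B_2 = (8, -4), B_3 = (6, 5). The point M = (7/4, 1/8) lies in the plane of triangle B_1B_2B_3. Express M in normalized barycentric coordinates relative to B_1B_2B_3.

Signed area of the reference triangle: [B_1B_2B_3] = ½·(0·(-4−5) + 8·(5−0) + 6·(0−(-4))) = ½·(0 + 40 + 24) = 32.
[MB_2B_3] = ½·((7/4)·(-4−5) + 8·(5−(1/8)) + 6·(1/8−(-4))) = ½·(-63/4 + 39 + 99/4) = 24, so the B_1-coordinate is 24/32 = 3/4.
[B_1MB_3] = ½·(0·(1/8−5) + (7/4)·(5−0) + 6·(0−(1/8))) = ½·(0 + 35/4 − 3/4) = 4, so the B_2-coordinate is 1/8.
[B_1B_2M] = ½·(0·(-4−(1/8)) + 8·(1/8−0) + (7/4)·(0−(-4))) = ½·(0 + 1 + 7) = 4, so the B_3-coordinate is 1/8.
Check: 3/4 + 1/8 + 1/8 = 1.

(3/4, 1/8, 1/8)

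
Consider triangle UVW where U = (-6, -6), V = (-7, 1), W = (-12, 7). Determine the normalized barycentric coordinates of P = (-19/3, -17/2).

Signed area of the reference triangle: [UVW] = ½·((-6)·(1−7) + (-7)·(7−(-6)) + (-12)·(-6−1)) = ½·(36 − 91 + 84) = 29/2.
[PVW] = ½·((-19/3)·(1−7) + (-7)·(7−(-17/2)) + (-12)·(-17/2−1)) = ½·(38 − 217/2 + 114) = 87/4, so the U-coordinate is (87/4)/(29/2) = 3/2.
[UPW] = ½·((-6)·(-17/2−7) + (-19/3)·(7−(-6)) + (-12)·(-6−(-17/2))) = ½·(93 − 247/3 − 30) = -29/3, so the V-coordinate is -2/3.
[UVP] = ½·((-6)·(1−(-17/2)) + (-7)·(-17/2−(-6)) + (-19/3)·(-6−1)) = ½·(-57 + 35/2 + 133/3) = 29/12, so the W-coordinate is 1/6.

(3/2, -2/3, 1/6)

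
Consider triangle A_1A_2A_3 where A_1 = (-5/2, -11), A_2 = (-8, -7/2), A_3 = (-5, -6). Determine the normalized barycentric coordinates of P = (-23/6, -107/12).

Signed area of the reference triangle: [A_1A_2A_3] = ½·((-5/2)·(-7/2−(-6)) + (-8)·(-6−(-11)) + (-5)·(-11−(-7/2))) = ½·(-25/4 − 40 + 75/2) = -35/8.
[PA_2A_3] = ½·((-23/6)·(-7/2−(-6)) + (-8)·(-6−(-107/12)) + (-5)·(-107/12−(-7/2))) = ½·(-115/12 − 70/3 + 325/12) = -35/12, so the A_1-coordinate is (-35/12)/(-35/8) = 2/3.
[A_1PA_3] = ½·((-5/2)·(-107/12−(-6)) + (-23/6)·(-6−(-11)) + (-5)·(-11−(-107/12))) = ½·(175/24 − 115/6 + 125/12) = -35/48, so the A_2-coordinate is 1/6.
[A_1A_2P] = ½·((-5/2)·(-7/2−(-107/12)) + (-8)·(-107/12−(-11)) + (-23/6)·(-11−(-7/2))) = ½·(-325/24 − 50/3 + 115/4) = -35/48, so the A_3-coordinate is 1/6.

(2/3, 1/6, 1/6)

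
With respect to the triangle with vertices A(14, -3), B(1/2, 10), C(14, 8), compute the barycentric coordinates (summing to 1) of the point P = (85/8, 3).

Signed area of the reference triangle: [ABC] = ½·(14·(10−8) + (1/2)·(8−(-3)) + 14·(-3−10)) = ½·(28 + 11/2 − 182) = -297/4.
[PBC] = ½·((85/8)·(10−8) + (1/2)·(8−3) + 14·(3−10)) = ½·(85/4 + 5/2 − 98) = -297/8, so the A-coordinate is (-297/8)/(-297/4) = 1/2.
[APC] = ½·(14·(3−8) + (85/8)·(8−(-3)) + 14·(-3−3)) = ½·(-70 + 935/8 − 84) = -297/16, so the B-coordinate is 1/4.
[ABP] = ½·(14·(10−3) + (1/2)·(3−(-3)) + (85/8)·(-3−10)) = ½·(98 + 3 − 1105/8) = -297/16, so the C-coordinate is 1/4.

(1/2, 1/4, 1/4)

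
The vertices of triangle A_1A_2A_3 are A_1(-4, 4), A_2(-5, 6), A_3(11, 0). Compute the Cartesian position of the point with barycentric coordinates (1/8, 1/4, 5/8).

(41/8, 2)

P = (1/8)·A_1 + (1/4)·A_2 + (5/8)·A_3.
x-coordinate: (1/8)·(-4) + (1/4)·(-5) + (5/8)·11 = 41/8.
y-coordinate: (1/8)·4 + (1/4)·6 + (5/8)·0 = 2.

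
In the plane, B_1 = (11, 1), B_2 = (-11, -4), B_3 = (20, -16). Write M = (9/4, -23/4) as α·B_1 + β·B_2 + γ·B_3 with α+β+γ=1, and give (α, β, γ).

(1/4, 1/2, 1/4)

Signed area of the reference triangle: [B_1B_2B_3] = ½·(11·(-4−(-16)) + (-11)·(-16−1) + 20·(1−(-4))) = ½·(132 + 187 + 100) = 419/2.
[MB_2B_3] = ½·((9/4)·(-4−(-16)) + (-11)·(-16−(-23/4)) + 20·(-23/4−(-4))) = ½·(27 + 451/4 − 35) = 419/8, so the B_1-coordinate is (419/8)/(419/2) = 1/4.
[B_1MB_3] = ½·(11·(-23/4−(-16)) + (9/4)·(-16−1) + 20·(1−(-23/4))) = ½·(451/4 − 153/4 + 135) = 419/4, so the B_2-coordinate is 1/2.
[B_1B_2M] = ½·(11·(-4−(-23/4)) + (-11)·(-23/4−1) + (9/4)·(1−(-4))) = ½·(77/4 + 297/4 + 45/4) = 419/8, so the B_3-coordinate is 1/4.
Check: 1/4 + 1/2 + 1/4 = 1.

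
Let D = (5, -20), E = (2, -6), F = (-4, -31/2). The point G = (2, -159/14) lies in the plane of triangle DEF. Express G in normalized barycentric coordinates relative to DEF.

(2/7, 4/7, 1/7)

Signed area of the reference triangle: [DEF] = ½·(5·(-6−(-31/2)) + 2·(-31/2−(-20)) + (-4)·(-20−(-6))) = ½·(95/2 + 9 + 56) = 225/4.
[GEF] = ½·(2·(-6−(-31/2)) + 2·(-31/2−(-159/14)) + (-4)·(-159/14−(-6))) = ½·(19 − 58/7 + 150/7) = 225/14, so the D-coordinate is (225/14)/(225/4) = 2/7.
[DGF] = ½·(5·(-159/14−(-31/2)) + 2·(-31/2−(-20)) + (-4)·(-20−(-159/14))) = ½·(145/7 + 9 + 242/7) = 225/7, so the E-coordinate is 4/7.
[DEG] = ½·(5·(-6−(-159/14)) + 2·(-159/14−(-20)) + 2·(-20−(-6))) = ½·(375/14 + 121/7 − 28) = 225/28, so the F-coordinate is 1/7.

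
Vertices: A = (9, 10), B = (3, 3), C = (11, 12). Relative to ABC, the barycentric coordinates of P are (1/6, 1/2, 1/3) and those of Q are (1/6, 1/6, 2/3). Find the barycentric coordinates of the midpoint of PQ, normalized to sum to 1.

Since both coordinate triples sum to 1, the midpoint's barycentrics are the componentwise average.
(1/6+1/6)/2 = 1/6; similarly 1/3 and 1/2.

(1/6, 1/3, 1/2)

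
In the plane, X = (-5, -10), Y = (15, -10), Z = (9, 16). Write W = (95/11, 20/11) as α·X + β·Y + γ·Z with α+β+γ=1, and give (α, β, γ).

(2/11, 4/11, 5/11)

Signed area of the reference triangle: [XYZ] = ½·((-5)·(-10−16) + 15·(16−(-10)) + 9·(-10−(-10))) = ½·(130 + 390 + 0) = 260.
[WYZ] = ½·((95/11)·(-10−16) + 15·(16−(20/11)) + 9·(20/11−(-10))) = ½·(-2470/11 + 2340/11 + 1170/11) = 520/11, so the X-coordinate is (520/11)/260 = 2/11.
[XWZ] = ½·((-5)·(20/11−16) + (95/11)·(16−(-10)) + 9·(-10−(20/11))) = ½·(780/11 + 2470/11 − 1170/11) = 1040/11, so the Y-coordinate is 4/11.
[XYW] = ½·((-5)·(-10−(20/11)) + 15·(20/11−(-10)) + (95/11)·(-10−(-10))) = ½·(650/11 + 1950/11 + 0) = 1300/11, so the Z-coordinate is 5/11.
Check: 2/11 + 4/11 + 5/11 = 1.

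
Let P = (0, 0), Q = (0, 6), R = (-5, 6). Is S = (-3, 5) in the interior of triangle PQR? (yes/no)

Barycentric coordinates of S: (1/6, 7/30, 3/5).
The three coordinates are positive, positive, positive; a point is interior exactly when all three are positive.

yes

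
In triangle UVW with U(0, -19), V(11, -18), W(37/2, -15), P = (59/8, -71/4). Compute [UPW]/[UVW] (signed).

[UVW] = ½·(0·(-18−(-15)) + 11·(-15−(-19)) + (37/2)·(-19−(-18))) = ½·(0 + 44 − 37/2) = 51/4.
[UPW] = ½·(0·(-71/4−(-15)) + (59/8)·(-15−(-19)) + (37/2)·(-19−(-71/4))) = ½·(0 + 59/2 − 185/8) = 51/16, so the ratio is (51/16)/(51/4) = 1/4.

1/4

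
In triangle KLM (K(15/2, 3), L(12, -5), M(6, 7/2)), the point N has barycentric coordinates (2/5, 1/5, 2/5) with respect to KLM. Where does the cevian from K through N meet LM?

(8, 2/3)

Line KN meets LM where the K-coordinate vanishes; zeroing N's K-weight and renormalizing leaves L, M-weights 1/5 : 2/5 → (1/3, 2/3).
So J = (1/3)·L + (2/3)·M = (8, 2/3).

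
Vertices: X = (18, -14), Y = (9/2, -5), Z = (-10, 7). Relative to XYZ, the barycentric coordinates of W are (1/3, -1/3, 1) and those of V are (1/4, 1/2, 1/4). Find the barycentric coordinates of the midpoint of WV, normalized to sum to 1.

Since both coordinate triples sum to 1, the midpoint's barycentrics are the componentwise average.
(1/3+1/4)/2 = 7/24; similarly 1/12 and 5/8.

(7/24, 1/12, 5/8)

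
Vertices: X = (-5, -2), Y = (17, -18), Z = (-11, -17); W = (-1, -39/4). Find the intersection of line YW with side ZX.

Barycentric coordinates of W with respect to XYZ: (1/2, 1/4, 1/4).
On side ZX the Y-coordinate is zero; dropping W's Y-weight 1/4 and renormalizing the remaining 1/4 : 1/2 gives weights 1/3, 2/3 on Z, X.
V = (1/3)·(-11, -17) + (2/3)·(-5, -2) = (-7, -7).

(-7, -7)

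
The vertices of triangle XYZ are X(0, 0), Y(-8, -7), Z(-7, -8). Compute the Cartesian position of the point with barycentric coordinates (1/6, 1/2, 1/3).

(-19/3, -37/6)

W = (1/6)·X + (1/2)·Y + (1/3)·Z.
x-coordinate: (1/6)·0 + (1/2)·(-8) + (1/3)·(-7) = -19/3.
y-coordinate: (1/6)·0 + (1/2)·(-7) + (1/3)·(-8) = -37/6.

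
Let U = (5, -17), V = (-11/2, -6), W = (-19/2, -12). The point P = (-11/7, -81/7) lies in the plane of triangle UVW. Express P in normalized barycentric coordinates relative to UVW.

(3/7, 3/7, 1/7)

Signed area of the reference triangle: [UVW] = ½·(5·(-6−(-12)) + (-11/2)·(-12−(-17)) + (-19/2)·(-17−(-6))) = ½·(30 − 55/2 + 209/2) = 107/2.
[PVW] = ½·((-11/7)·(-6−(-12)) + (-11/2)·(-12−(-81/7)) + (-19/2)·(-81/7−(-6))) = ½·(-66/7 + 33/14 + 741/14) = 321/14, so the U-coordinate is (321/14)/(107/2) = 3/7.
[UPW] = ½·(5·(-81/7−(-12)) + (-11/7)·(-12−(-17)) + (-19/2)·(-17−(-81/7))) = ½·(15/7 − 55/7 + 361/7) = 321/14, so the V-coordinate is 3/7.
[UVP] = ½·(5·(-6−(-81/7)) + (-11/2)·(-81/7−(-17)) + (-11/7)·(-17−(-6))) = ½·(195/7 − 209/7 + 121/7) = 107/14, so the W-coordinate is 1/7.
Check: 3/7 + 3/7 + 1/7 = 1.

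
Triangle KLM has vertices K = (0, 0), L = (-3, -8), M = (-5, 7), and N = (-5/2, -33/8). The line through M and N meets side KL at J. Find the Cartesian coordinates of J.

(-15/7, -40/7)

Barycentric coordinates of N with respect to KLM: (1/4, 5/8, 1/8).
On side KL the M-coordinate is zero; dropping N's M-weight 1/8 and renormalizing the remaining 1/4 : 5/8 gives weights 2/7, 5/7 on K, L.
J = (2/7)·(0, 0) + (5/7)·(-3, -8) = (-15/7, -40/7).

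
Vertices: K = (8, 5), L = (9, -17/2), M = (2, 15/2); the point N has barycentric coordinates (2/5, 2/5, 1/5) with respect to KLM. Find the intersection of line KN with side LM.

(20/3, -19/6)

Line KN meets LM where the K-coordinate vanishes; zeroing N's K-weight and renormalizing leaves L, M-weights 2/5 : 1/5 → (2/3, 1/3).
So J = (2/3)·L + (1/3)·M = (20/3, -19/6).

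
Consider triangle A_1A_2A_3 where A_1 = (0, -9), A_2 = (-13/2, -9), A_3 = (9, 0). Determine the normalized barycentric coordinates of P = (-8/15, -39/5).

(3/5, 4/15, 2/15)

Signed area of the reference triangle: [A_1A_2A_3] = ½·(0·(-9−0) + (-13/2)·(0−(-9)) + 9·(-9−(-9))) = ½·(0 − 117/2 + 0) = -117/4.
[PA_2A_3] = ½·((-8/15)·(-9−0) + (-13/2)·(0−(-39/5)) + 9·(-39/5−(-9))) = ½·(24/5 − 507/10 + 54/5) = -351/20, so the A_1-coordinate is (-351/20)/(-117/4) = 3/5.
[A_1PA_3] = ½·(0·(-39/5−0) + (-8/15)·(0−(-9)) + 9·(-9−(-39/5))) = ½·(0 − 24/5 − 54/5) = -39/5, so the A_2-coordinate is 4/15.
[A_1A_2P] = ½·(0·(-9−(-39/5)) + (-13/2)·(-39/5−(-9)) + (-8/15)·(-9−(-9))) = ½·(0 − 39/5 + 0) = -39/10, so the A_3-coordinate is 2/15.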